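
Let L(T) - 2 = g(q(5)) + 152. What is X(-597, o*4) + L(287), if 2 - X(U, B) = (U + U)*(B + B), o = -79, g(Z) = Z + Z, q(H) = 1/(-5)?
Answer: -3772262/5 ≈ -7.5445e+5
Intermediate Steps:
q(H) = -⅕
g(Z) = 2*Z
L(T) = 768/5 (L(T) = 2 + (2*(-⅕) + 152) = 2 + (-⅖ + 152) = 2 + 758/5 = 768/5)
X(U, B) = 2 - 4*B*U (X(U, B) = 2 - (U + U)*(B + B) = 2 - 2*U*2*B = 2 - 4*B*U)
X(-597, o*4) + L(287) = (2 - 4*(-79*4)*(-597)) + 768/5 = (2 - 4*(-316)*(-597)) + 768/5 = (2 - 754608) + 768/5 = -754606 + 768/5 = -3772262/5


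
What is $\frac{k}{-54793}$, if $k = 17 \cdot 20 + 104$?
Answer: $- \frac{444}{54793} \approx -0.0081032$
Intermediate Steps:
$k = 444$ ($k = 340 + 104 = 444$)
$\frac{k}{-54793} = \frac{444}{-54793} = 444 \left(- \frac{1}{54793}\right) = - \frac{444}{54793}$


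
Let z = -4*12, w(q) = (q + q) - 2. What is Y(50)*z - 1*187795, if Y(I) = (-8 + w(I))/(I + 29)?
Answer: -14840125/79 ≈ -1.8785e+5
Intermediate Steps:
w(q) = -2 + 2*q (w(q) = 2*q - 2 = -2 + 2*q)
z = -48
Y(I) = (-10 + 2*I)/(29 + I) (Y(I) = (-8 + (-2 + 2*I))/(I + 29) = (-10 + 2*I)/(29 + I))
Y(50)*z - 1*187795 = (2*(-5 + 50)/(29 + 50))*(-48) - 1*187795 = (2*45/79)*(-48) - 187795 = (2*(1/79)*45)*(-48) - 187795 = (90/79)*(-48) - 187795 = -4320/79 - 187795 = -14840125/79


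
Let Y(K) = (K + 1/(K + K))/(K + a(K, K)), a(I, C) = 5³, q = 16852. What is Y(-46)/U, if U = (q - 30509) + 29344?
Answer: -17/457884 ≈ -3.7127e-5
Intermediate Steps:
a(I, C) = 125
U = 15687 (U = (16852 - 30509) + 29344 = -13657 + 29344 = 15687)
Y(K) = (K + 1/(2*K))/(125 + K) (Y(K) = (K + 1/(K + K))/(K + 125) = (K + 1/(2*K))/(125 + K))
Y(-46)/U = ((½ + (-46)²)/((-46)*(125 - 46)))/15687 = -1/46*(½ + 2116)/79*(1/15687) = -1/46*1/79*4233/2*(1/15687) = -4233/7268*1/15687 = -17/457884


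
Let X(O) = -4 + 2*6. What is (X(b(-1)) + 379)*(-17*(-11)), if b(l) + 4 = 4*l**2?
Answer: 72369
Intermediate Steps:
b(l) = -4 + 4*l**2
X(O) = 8 (X(O) = -4 + 12 = 8)
(X(b(-1)) + 379)*(-17*(-11)) = (8 + 379)*(-17*(-11)) = 387*187 = 72369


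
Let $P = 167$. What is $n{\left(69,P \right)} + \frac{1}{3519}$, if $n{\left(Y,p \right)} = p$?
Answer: $\frac{587674}{3519} \approx 167.0$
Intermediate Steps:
$n{\left(69,P \right)} + \frac{1}{3519} = 167 + \frac{1}{3519} = \frac{587674}{3519}$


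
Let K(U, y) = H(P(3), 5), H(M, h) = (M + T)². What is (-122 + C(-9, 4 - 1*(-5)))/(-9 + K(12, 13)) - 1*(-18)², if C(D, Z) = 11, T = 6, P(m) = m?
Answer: -7813/24 ≈ -325.54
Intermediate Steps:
H(M, h) = (6 + M)² (H(M, h) = (M + 6)² = (6 + M)²)
K(U, y) = 81 (K(U, y) = (6 + 3)² = 9² = 81)
(-122 + C(-9, 4 - 1*(-5)))/(-9 + K(12, 13)) - 1*(-18)² = (-122 + 11)/(-9 + 81) - 1*(-18)² = -111/72 - 1*324 = -111*1/72 - 324 = -37/24 - 324 = -7813/24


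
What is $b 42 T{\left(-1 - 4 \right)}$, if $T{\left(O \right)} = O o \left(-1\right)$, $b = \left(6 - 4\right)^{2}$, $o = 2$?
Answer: $1680$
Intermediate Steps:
$b = 4$ ($b = 2^{2} = 4$)
$T{\left(O \right)} = - 2 O$ ($T{\left(O \right)} = O 2 \left(-1\right) = 2 O \left(-1\right) = - 2 O$)
$b 42 T{\left(-1 - 4 \right)} = 4 \cdot 42 \left(- 2 \left(-1 - 4\right)\right) = 168 \left(\left(-2\right) \left(-5\right)\right) = 168 \cdot 10 = 1680$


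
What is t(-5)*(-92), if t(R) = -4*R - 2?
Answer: -1656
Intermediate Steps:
t(R) = -2 - 4*R
t(-5)*(-92) = (-2 - 4*(-5))*(-92) = (-2 + 20)*(-92) = 18*(-92) = -1656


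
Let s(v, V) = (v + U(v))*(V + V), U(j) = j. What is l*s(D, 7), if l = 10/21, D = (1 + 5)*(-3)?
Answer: -240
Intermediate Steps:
D = -18 (D = 6*(-3) = -18)
s(v, V) = 4*V*v (s(v, V) = (v + v)*(V + V) = (2*v)*(2*V) = 4*V*v)
l = 10/21 (l = 10*(1/21) = 10/21 ≈ 0.47619)
l*s(D, 7) = 10*(4*7*(-18))/21 = (10/21)*(-504) = -240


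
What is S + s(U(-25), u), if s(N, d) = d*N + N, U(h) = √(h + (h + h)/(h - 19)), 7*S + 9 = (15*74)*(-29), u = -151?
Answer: -32199/7 - 375*I*√462/11 ≈ -4599.9 - 732.76*I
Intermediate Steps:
S = -32199/7 (S = -9/7 + ((15*74)*(-29))/7 = -9/7 + (1110*(-29))/7 = -9/7 + (⅐)*(-32190) = -9/7 - 32190/7 = -32199/7 ≈ -4599.9)
U(h) = √(h + 2*h/(-19 + h)) (U(h) = √(h + (2*h)/(-19 + h)) = √(h + 2*h/(-19 + h)))
s(N, d) = N + N*d (s(N, d) = N*d + N = N + N*d)
S + s(U(-25), u) = -32199/7 + √(-25*(-17 - 25)/(-19 - 25))*(1 - 151) = -32199/7 + √(-25*(-42)/(-44))*(-150) = -32199/7 + √(-25*(-1/44)*(-42))*(-150) = -32199/7 + √(-525/22)*(-150) = -32199/7 + (5*I*√462/22)*(-150) = -32199/7 - 375*I*√462/11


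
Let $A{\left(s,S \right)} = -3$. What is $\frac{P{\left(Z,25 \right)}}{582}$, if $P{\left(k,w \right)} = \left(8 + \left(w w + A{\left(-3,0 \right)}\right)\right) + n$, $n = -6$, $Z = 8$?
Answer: $\frac{104}{97} \approx 1.0722$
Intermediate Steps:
$P{\left(k,w \right)} = -1 + w^{2}$ ($P{\left(k,w \right)} = \left(8 + \left(w w - 3\right)\right) - 6 = \left(8 + \left(w^{2} - 3\right)\right) - 6 = \left(8 + \left(-3 + w^{2}\right)\right) - 6 = \left(5 + w^{2}\right) - 6 = -1 + w^{2}$)
$\frac{P{\left(Z,25 \right)}}{582} = \frac{-1 + 25^{2}}{582} = \left(-1 + 625\right) \frac{1}{582} = 624 \cdot \frac{1}{582} = \frac{104}{97}$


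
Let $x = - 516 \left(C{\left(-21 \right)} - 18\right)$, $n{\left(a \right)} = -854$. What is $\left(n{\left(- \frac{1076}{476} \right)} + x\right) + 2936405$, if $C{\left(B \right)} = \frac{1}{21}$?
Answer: $\frac{20613701}{7} \approx 2.9448 \cdot 10^{6}$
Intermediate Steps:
$C{\left(B \right)} = \frac{1}{21}$
$x = \frac{64844}{7}$ ($x = - 516 \left(\frac{1}{21} - 18\right) = \left(-516\right) \left(- \frac{377}{21}\right) = \frac{64844}{7} \approx 9263.4$)
$\left(n{\left(- \frac{1076}{476} \right)} + x\right) + 2936405 = \left(-854 + \frac{64844}{7}\right) + 2936405 = \frac{58866}{7} + 2936405 = \frac{20613701}{7}$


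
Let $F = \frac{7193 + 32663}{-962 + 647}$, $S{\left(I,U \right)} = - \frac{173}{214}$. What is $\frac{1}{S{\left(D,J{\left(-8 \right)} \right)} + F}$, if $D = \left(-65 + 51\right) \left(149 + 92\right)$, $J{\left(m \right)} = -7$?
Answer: $- \frac{67410}{8583679} \approx -0.0078533$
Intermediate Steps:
$D = -3374$ ($D = \left(-14\right) 241 = -3374$)
$S{\left(I,U \right)} = - \frac{173}{214}$ ($S{\left(I,U \right)} = \left(-173\right) \frac{1}{214} = - \frac{173}{214}$)
$F = - \frac{39856}{315}$ ($F = \frac{39856}{-315} = 39856 \left(- \frac{1}{315}\right) = - \frac{39856}{315} \approx -126.53$)
$\frac{1}{S{\left(D,J{\left(-8 \right)} \right)} + F} = \frac{1}{- \frac{173}{214} - \frac{39856}{315}} = \frac{1}{- \frac{8583679}{67410}} = - \frac{67410}{8583679}$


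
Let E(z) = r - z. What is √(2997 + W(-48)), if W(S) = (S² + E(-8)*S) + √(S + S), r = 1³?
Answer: √(4869 + 4*I*√6) ≈ 69.778 + 0.0702*I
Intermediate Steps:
r = 1
E(z) = 1 - z
W(S) = S² + 9*S + √2*√S (W(S) = (S² + (1 - 1*(-8))*S) + √(S + S) = (S² + (1 + 8)*S) + √(2*S) = (S² + 9*S) + √2*√S = S² + 9*S + √2*√S)
√(2997 + W(-48)) = √(2997 + ((-48)² + 9*(-48) + √2*√(-48))) = √(2997 + (2304 - 432 + √2*(4*I*√3))) = √(2997 + (2304 - 432 + 4*I*√6)) = √(2997 + (1872 + 4*I*√6)) = √(4869 + 4*I*√6)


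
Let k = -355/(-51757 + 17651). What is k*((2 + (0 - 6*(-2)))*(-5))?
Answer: -12425/17053 ≈ -0.72861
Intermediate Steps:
k = 355/34106 (k = -355/(-34106) = -355*(-1/34106) = 355/34106 ≈ 0.010409)
k*((2 + (0 - 6*(-2)))*(-5)) = 355*((2 + (0 - 6*(-2)))*(-5))/34106 = 355*((2 + (0 - 1*(-12)))*(-5))/34106 = 355*((2 + (0 + 12))*(-5))/34106 = 355*((2 + 12)*(-5))/34106 = 355*(14*(-5))/34106 = (355/34106)*(-70) = -12425/17053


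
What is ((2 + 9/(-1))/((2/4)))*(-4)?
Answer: 56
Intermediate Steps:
((2 + 9/(-1))/((2/4)))*(-4) = ((2 + 9*(-1))/((2*(1/4))))*(-4) = ((2 - 9)/(1/2))*(-4) = (2*(-7))*(-4) = -14*(-4) = 56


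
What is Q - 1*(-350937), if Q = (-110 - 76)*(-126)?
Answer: 374373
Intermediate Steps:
Q = 23436 (Q = -186*(-126) = 23436)
Q - 1*(-350937) = 23436 - 1*(-350937) = 23436 + 350937 = 374373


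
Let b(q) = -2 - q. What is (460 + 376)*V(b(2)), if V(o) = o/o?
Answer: 836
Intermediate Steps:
V(o) = 1
(460 + 376)*V(b(2)) = (460 + 376)*1 = 836*1 = 836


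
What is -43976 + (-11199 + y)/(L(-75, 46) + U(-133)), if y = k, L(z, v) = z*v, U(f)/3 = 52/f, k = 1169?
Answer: -10091956933/229503 ≈ -43973.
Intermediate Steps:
U(f) = 156/f (U(f) = 3*(52/f) = 156/f)
L(z, v) = v*z
y = 1169
-43976 + (-11199 + y)/(L(-75, 46) + U(-133)) = -43976 + (-11199 + 1169)/(46*(-75) + 156/(-133)) = -43976 - 10030/(-3450 + 156*(-1/133)) = -43976 - 10030/(-3450 - 156/133) = -43976 - 10030/(-459006/133) = -43976 - 10030*(-133/459006) = -43976 + 666995/229503 = -10091956933/229503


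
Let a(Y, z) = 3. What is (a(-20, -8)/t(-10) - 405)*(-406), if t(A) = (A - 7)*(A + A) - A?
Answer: 4110663/25 ≈ 1.6443e+5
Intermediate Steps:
t(A) = -A + 2*A*(-7 + A) (t(A) = (-7 + A)*(2*A) - A = 2*A*(-7 + A) - A = -A + 2*A*(-7 + A))
(a(-20, -8)/t(-10) - 405)*(-406) = (3/((-10*(-15 + 2*(-10)))) - 405)*(-406) = (3/((-10*(-15 - 20))) - 405)*(-406) = (3/((-10*(-35))) - 405)*(-406) = (3/350 - 405)*(-406) = -141747/350*(-406) = 4110663/25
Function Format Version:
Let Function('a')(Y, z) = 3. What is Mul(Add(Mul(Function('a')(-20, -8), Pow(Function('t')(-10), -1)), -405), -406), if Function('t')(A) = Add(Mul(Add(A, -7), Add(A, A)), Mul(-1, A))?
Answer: Rational(4110663, 25) ≈ 1.6443e+5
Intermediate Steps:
Function('t')(A) = Add(Mul(-1, A), Mul(2, A, Add(-7, A))) (Function('t')(A) = Add(Mul(Add(-7, A), Mul(2, A)), Mul(-1, A)) = Add(Mul(2, A, Add(-7, A)), Mul(-1, A)) = Add(Mul(-1, A), Mul(2, A, Add(-7, A))))
Mul(Add(Mul(Function('a')(-20, -8), Pow(Function('t')(-10), -1)), -405), -406) = Mul(Add(Mul(3, Pow(Mul(-10, Add(-15, Mul(2, -10))), -1)), -405), -406) = Mul(Add(Mul(3, Pow(Mul(-10, Add(-15, -20)), -1)), -405), -406) = Mul(Add(Mul(3, Pow(Mul(-10, -35), -1)), -405), -406) = Mul(Add(Mul(3, Pow(350, -1)), -405), -406) = Mul(Add(Mul(3, Rational(1, 350)), -405), -406) = Mul(Add(Rational(3, 350), -405), -406) = Mul(Rational(-141747, 350), -406) = Rational(4110663, 25)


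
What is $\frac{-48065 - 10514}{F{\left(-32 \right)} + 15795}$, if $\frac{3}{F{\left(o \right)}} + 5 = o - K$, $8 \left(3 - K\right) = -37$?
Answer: $- \frac{6970901}{1879597} \approx -3.7087$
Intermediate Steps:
$K = \frac{61}{8}$ ($K = 3 - - \frac{37}{8} = 3 + \frac{37}{8} = \frac{61}{8} \approx 7.625$)
$F{\left(o \right)} = \frac{3}{- \frac{101}{8} + o}$ ($F{\left(o \right)} = \frac{3}{-5 + \left(o - \frac{61}{8}\right)} = \frac{3}{-5 + \left(- \frac{61}{8} + o\right)} = \frac{3}{- \frac{101}{8} + o}$)
$\frac{-48065 - 10514}{F{\left(-32 \right)} + 15795} = \frac{-48065 - 10514}{\frac{24}{-101 + 8 \left(-32\right)} + 15795} = - \frac{58579}{\frac{24}{-101 - 256} + 15795} = - \frac{58579}{\frac{24}{-357} + 15795} = - \frac{58579}{24 \left(- \frac{1}{357}\right) + 15795} = - \frac{58579}{- \frac{8}{119} + 15795} = - \frac{58579}{\frac{1879597}{119}} = \left(-58579\right) \frac{119}{1879597} = - \frac{6970901}{1879597}$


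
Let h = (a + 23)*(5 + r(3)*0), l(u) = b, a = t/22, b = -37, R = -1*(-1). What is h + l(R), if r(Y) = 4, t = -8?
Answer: 838/11 ≈ 76.182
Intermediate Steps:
R = 1
a = -4/11 (a = -8/22 = -8*1/22 = -4/11 ≈ -0.36364)
l(u) = -37
h = 1245/11 (h = (-4/11 + 23)*(5 + 4*0) = 249*(5 + 0)/11 = (249/11)*5 = 1245/11 ≈ 113.18)
h + l(R) = 1245/11 - 37 = 838/11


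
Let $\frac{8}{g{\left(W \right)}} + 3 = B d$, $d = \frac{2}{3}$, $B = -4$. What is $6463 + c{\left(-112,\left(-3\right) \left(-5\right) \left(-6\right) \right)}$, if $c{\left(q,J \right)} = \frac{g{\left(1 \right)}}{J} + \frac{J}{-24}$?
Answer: $\frac{6596101}{1020} \approx 6466.8$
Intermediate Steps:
$d = \frac{2}{3}$ ($d = 2 \cdot \frac{1}{3} = \frac{2}{3} \approx 0.66667$)
$g{\left(W \right)} = - \frac{24}{17}$ ($g{\left(W \right)} = \frac{8}{-3 - \frac{8}{3}} = \frac{8}{- \frac{17}{3}} = 8 \left(- \frac{3}{17}\right) = - \frac{24}{17}$)
$c{\left(q,J \right)} = - \frac{24}{17 J} - \frac{J}{24}$ ($c{\left(q,J \right)} = - \frac{24}{17 J} + \frac{J}{-24} = - \frac{24}{17 J} + J \left(- \frac{1}{24}\right) = - \frac{24}{17 J} - \frac{J}{24}$)
$6463 + c{\left(-112,\left(-3\right) \left(-5\right) \left(-6\right) \right)} = 6463 - \left(- \frac{4}{255} + \frac{1}{24} \left(\left(-3\right) \left(-5\right)\right) \left(-6\right)\right) = 6463 - \left(- \frac{4}{255} + \frac{1}{24} \cdot 15 \left(-6\right)\right) = 6463 - \left(- \frac{15}{4} + \frac{24}{17 \left(-90\right)}\right) = 6463 + \left(\left(- \frac{24}{17}\right) \left(- \frac{1}{90}\right) + \frac{15}{4}\right) = 6463 + \left(\frac{4}{255} + \frac{15}{4}\right) = 6463 + \frac{3841}{1020} = \frac{6596101}{1020}$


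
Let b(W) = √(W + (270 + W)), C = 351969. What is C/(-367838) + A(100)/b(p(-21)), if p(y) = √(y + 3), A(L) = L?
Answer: -351969/367838 + 50*√6/(3*√(45 + I*√2)) ≈ 5.1267 - 0.09557*I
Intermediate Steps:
p(y) = √(3 + y)
b(W) = √(270 + 2*W)
C/(-367838) + A(100)/b(p(-21)) = 351969/(-367838) + 100/(√(270 + 2*√(3 - 21))) = 351969*(-1/367838) + 100/(√(270 + 2*√(-18))) = -351969/367838 + 100/(√(270 + 2*(3*I*√2))) = -351969/367838 + 100/(√(270 + 6*I*√2)) = -351969/367838 + 100/√(270 + 6*I*√2)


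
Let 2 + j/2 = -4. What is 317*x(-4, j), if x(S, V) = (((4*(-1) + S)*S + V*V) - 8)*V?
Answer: -639072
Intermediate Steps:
j = -12 (j = -4 + 2*(-4) = -4 - 8 = -12)
x(S, V) = V*(-8 + V² + S*(-4 + S)) (x(S, V) = (((-4 + S)*S + V²) - 8)*V = ((S*(-4 + S) + V²) - 8)*V = ((V² + S*(-4 + S)) - 8)*V = (-8 + V² + S*(-4 + S))*V = V*(-8 + V² + S*(-4 + S)))
317*x(-4, j) = 317*(-12*(-8 + (-4)² + (-12)² - 4*(-4))) = 317*(-12*(-8 + 16 + 144 + 16)) = 317*(-12*168) = 317*(-2016) = -639072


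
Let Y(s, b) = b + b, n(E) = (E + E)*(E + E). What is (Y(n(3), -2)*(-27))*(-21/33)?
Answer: -756/11 ≈ -68.727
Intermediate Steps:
n(E) = 4*E² (n(E) = (2*E)*(2*E) = 4*E²)
Y(s, b) = 2*b
(Y(n(3), -2)*(-27))*(-21/33) = ((2*(-2))*(-27))*(-21/33) = (-4*(-27))*(-21*1/33) = 108*(-7/11) = -756/11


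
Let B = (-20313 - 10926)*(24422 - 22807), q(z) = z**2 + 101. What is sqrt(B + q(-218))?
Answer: 28*I*sqrt(64290) ≈ 7099.5*I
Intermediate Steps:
q(z) = 101 + z**2
B = -50450985 (B = -31239*1615 = -50450985)
sqrt(B + q(-218)) = sqrt(-50450985 + (101 + (-218)**2)) = sqrt(-50450985 + (101 + 47524)) = sqrt(-50450985 + 47625) = sqrt(-50403360) = 28*I*sqrt(64290)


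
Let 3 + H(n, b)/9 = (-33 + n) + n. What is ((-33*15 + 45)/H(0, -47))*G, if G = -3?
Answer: -25/6 ≈ -4.1667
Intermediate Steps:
H(n, b) = -324 + 18*n (H(n, b) = -27 + 9*((-33 + n) + n) = -27 + 9*(-33 + 2*n) = -27 + (-297 + 18*n) = -324 + 18*n)
((-33*15 + 45)/H(0, -47))*G = ((-33*15 + 45)/(-324 + 18*0))*(-3) = ((-495 + 45)/(-324 + 0))*(-3) = -450/(-324)*(-3) = -450*(-1/324)*(-3) = (25/18)*(-3) = -25/6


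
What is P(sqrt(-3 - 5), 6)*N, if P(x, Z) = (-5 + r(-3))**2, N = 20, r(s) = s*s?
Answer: 320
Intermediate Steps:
r(s) = s**2
P(x, Z) = 16 (P(x, Z) = (-5 + (-3)**2)**2 = (-5 + 9)**2 = 4**2 = 16)
P(sqrt(-3 - 5), 6)*N = 16*20 = 320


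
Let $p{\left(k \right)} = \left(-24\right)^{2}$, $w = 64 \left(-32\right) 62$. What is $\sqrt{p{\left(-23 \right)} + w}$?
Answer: $40 i \sqrt{79} \approx 355.53 i$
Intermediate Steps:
$w = -126976$ ($w = \left(-2048\right) 62 = -126976$)
$p{\left(k \right)} = 576$
$\sqrt{p{\left(-23 \right)} + w} = \sqrt{576 - 126976} = \sqrt{-126400} = 40 i \sqrt{79}$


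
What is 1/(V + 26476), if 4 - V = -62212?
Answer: 1/88692 ≈ 1.1275e-5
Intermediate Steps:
V = 62216 (V = 4 - 1*(-62212) = 4 + 62212 = 62216)
1/(V + 26476) = 1/(62216 + 26476) = 1/88692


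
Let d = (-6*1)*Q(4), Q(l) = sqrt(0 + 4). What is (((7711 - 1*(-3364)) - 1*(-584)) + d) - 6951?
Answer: 4696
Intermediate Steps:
Q(l) = 2 (Q(l) = sqrt(4) = 2)
d = -12 (d = -6*1*2 = -6*2 = -12)
(((7711 - 1*(-3364)) - 1*(-584)) + d) - 6951 = (((7711 - 1*(-3364)) - 1*(-584)) - 12) - 6951 = (((7711 + 3364) + 584) - 12) - 6951 = ((11075 + 584) - 12) - 6951 = (11659 - 12) - 6951 = 11647 - 6951 = 4696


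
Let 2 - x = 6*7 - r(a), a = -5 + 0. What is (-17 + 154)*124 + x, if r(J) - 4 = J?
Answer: 16947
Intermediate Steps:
a = -5
r(J) = 4 + J
x = -41 (x = 2 - (6*7 - (4 - 5)) = 2 - (42 - 1*(-1)) = 2 - (42 + 1) = 2 - 1*43 = 2 - 43 = -41)
(-17 + 154)*124 + x = (-17 + 154)*124 - 41 = 137*124 - 41 = 16988 - 41 = 16947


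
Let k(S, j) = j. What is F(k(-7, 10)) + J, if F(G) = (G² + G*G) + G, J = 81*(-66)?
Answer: -5136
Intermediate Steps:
J = -5346
F(G) = G + 2*G² (F(G) = (G² + G²) + G = 2*G² + G = G + 2*G²)
F(k(-7, 10)) + J = 10*(1 + 2*10) - 5346 = 10*(1 + 20) - 5346 = 10*21 - 5346 = 210 - 5346 = -5136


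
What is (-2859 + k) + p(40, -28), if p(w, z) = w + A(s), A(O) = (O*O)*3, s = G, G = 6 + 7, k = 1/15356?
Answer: -35503071/15356 ≈ -2312.0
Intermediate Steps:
k = 1/15356 ≈ 6.5121e-5
G = 13
s = 13
A(O) = 3*O² (A(O) = O²*3 = 3*O²)
p(w, z) = 507 + w (p(w, z) = w + 3*13² = w + 3*169 = w + 507 = 507 + w)
(-2859 + k) + p(40, -28) = (-2859 + 1/15356) + (507 + 40) = -43902803/15356 + 547 = -35503071/15356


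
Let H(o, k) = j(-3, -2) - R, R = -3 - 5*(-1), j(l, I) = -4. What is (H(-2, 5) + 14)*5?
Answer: 40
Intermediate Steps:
R = 2 (R = -3 + 5 = 2)
H(o, k) = -6 (H(o, k) = -4 - 1*2 = -4 - 2 = -6)
(H(-2, 5) + 14)*5 = (-6 + 14)*5 = 8*5 = 40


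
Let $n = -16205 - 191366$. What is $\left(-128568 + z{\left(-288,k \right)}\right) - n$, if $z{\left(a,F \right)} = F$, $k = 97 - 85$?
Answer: $79015$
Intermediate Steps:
$k = 12$
$n = -207571$ ($n = -16205 - 191366 = -207571$)
$\left(-128568 + z{\left(-288,k \right)}\right) - n = \left(-128568 + 12\right) - -207571 = -128556 + 207571 = 79015$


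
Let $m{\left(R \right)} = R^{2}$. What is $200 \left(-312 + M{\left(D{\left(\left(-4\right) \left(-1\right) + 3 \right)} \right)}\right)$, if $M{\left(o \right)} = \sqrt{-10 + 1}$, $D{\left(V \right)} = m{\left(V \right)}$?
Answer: $-62400 + 600 i \approx -62400.0 + 600.0 i$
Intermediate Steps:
$D{\left(V \right)} = V^{2}$
$M{\left(o \right)} = 3 i$ ($M{\left(o \right)} = \sqrt{-9} = 3 i$)
$200 \left(-312 + M{\left(D{\left(\left(-4\right) \left(-1\right) + 3 \right)} \right)}\right) = 200 \left(-312 + 3 i\right) = -62400 + 600 i$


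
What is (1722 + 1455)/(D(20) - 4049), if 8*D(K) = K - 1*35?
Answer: -25416/32407 ≈ -0.78428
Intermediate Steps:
D(K) = -35/8 + K/8 (D(K) = (K - 1*35)/8 = (K - 35)/8 = (-35 + K)/8 = -35/8 + K/8)
(1722 + 1455)/(D(20) - 4049) = (1722 + 1455)/((-35/8 + (⅛)*20) - 4049) = 3177/((-35/8 + 5/2) - 4049) = 3177/(-15/8 - 4049) = 3177/(-32407/8) = 3177*(-8/32407) = -25416/32407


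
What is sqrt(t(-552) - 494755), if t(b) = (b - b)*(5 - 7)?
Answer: I*sqrt(494755) ≈ 703.39*I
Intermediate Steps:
t(b) = 0 (t(b) = 0*(-2) = 0)
sqrt(t(-552) - 494755) = sqrt(0 - 494755) = sqrt(-494755) = I*sqrt(494755)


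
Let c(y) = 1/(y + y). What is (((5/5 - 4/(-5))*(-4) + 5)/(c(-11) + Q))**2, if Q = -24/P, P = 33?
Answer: 58564/7225 ≈ 8.1057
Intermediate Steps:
Q = -8/11 (Q = -24/33 = -24*1/33 = -8/11 ≈ -0.72727)
c(y) = 1/(2*y)
(((5/5 - 4/(-5))*(-4) + 5)/(c(-11) + Q))**2 = (((5/5 - 4/(-5))*(-4) + 5)/((1/2)/(-11) - 8/11))**2 = (((5*(1/5) - 4*(-1/5))*(-4) + 5)/((1/2)*(-1/11) - 8/11))**2 = (((1 + 4/5)*(-4) + 5)/(-1/22 - 8/11))**2 = (((9/5)*(-4) + 5)/(-17/22))**2 = ((-36/5 + 5)*(-22/17))**2 = (-11/5*(-22/17))**2 = (242/85)**2 = 58564/7225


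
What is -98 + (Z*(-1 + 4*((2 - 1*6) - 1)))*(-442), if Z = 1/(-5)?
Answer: -9772/5 ≈ -1954.4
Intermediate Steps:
Z = -⅕ ≈ -0.20000
-98 + (Z*(-1 + 4*((2 - 1*6) - 1)))*(-442) = -98 - (-1 + 4*((2 - 1*6) - 1))/5*(-442) = -98 - (-1 + 4*((2 - 6) - 1))/5*(-442) = -98 - (-1 + 4*(-4 - 1))/5*(-442) = -98 - (-1 + 4*(-5))/5*(-442) = -98 - (-1 - 20)/5*(-442) = -98 - ⅕*(-21)*(-442) = -98 + (21/5)*(-442) = -98 - 9282/5 = -9772/5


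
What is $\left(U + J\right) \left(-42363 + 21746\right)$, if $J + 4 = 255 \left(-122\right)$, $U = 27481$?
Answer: $74901561$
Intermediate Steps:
$J = -31114$ ($J = -4 + 255 \left(-122\right) = -4 - 31110 = -31114$)
$\left(U + J\right) \left(-42363 + 21746\right) = \left(27481 - 31114\right) \left(-42363 + 21746\right) = \left(-3633\right) \left(-20617\right) = 74901561$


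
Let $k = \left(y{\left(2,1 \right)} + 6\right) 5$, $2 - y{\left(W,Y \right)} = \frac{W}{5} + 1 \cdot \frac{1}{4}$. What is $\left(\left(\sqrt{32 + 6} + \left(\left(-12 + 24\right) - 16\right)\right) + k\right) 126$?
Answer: $\frac{8253}{2} + 126 \sqrt{38} \approx 4903.2$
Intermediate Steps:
$y{\left(W,Y \right)} = \frac{7}{4} - \frac{W}{5}$ ($y{\left(W,Y \right)} = 2 - \left(\frac{W}{5} + 1 \cdot \frac{1}{4}\right) = 2 - \left(W \frac{1}{5} + 1 \cdot \frac{1}{4}\right) = 2 - \left(\frac{W}{5} + \frac{1}{4}\right) = 2 - \left(\frac{1}{4} + \frac{W}{5}\right) = \frac{7}{4} - \frac{W}{5}$)
$k = \frac{147}{4}$ ($k = \left(\left(\frac{7}{4} - \frac{2}{5}\right) + 6\right) 5 = \left(\frac{27}{20} + 6\right) 5 = \frac{147}{20} \cdot 5 = \frac{147}{4} \approx 36.75$)
$\left(\left(\sqrt{32 + 6} + \left(\left(-12 + 24\right) - 16\right)\right) + k\right) 126 = \left(\left(\sqrt{32 + 6} + \left(\left(-12 + 24\right) - 16\right)\right) + \frac{147}{4}\right) 126 = \left(\left(\sqrt{38} + \left(12 - 16\right)\right) + \frac{147}{4}\right) 126 = \left(\left(\sqrt{38} - 4\right) + \frac{147}{4}\right) 126 = \left(\left(-4 + \sqrt{38}\right) + \frac{147}{4}\right) 126 = \left(\frac{131}{4} + \sqrt{38}\right) 126 = \frac{8253}{2} + 126 \sqrt{38}$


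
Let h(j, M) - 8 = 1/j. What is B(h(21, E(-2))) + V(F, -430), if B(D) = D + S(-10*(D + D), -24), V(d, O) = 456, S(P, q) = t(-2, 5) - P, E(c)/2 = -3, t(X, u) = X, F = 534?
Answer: 623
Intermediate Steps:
E(c) = -6 (E(c) = 2*(-3) = -6)
S(P, q) = -2 - P
h(j, M) = 8 + 1/j
B(D) = -2 + 21*D (B(D) = D + (-2 - (-10)*(D + D)) = D + (-2 - (-10)*2*D) = D + (-2 - (-20)*D) = D + (-2 + 20*D) = -2 + 21*D)
B(h(21, E(-2))) + V(F, -430) = (-2 + 21*(8 + 1/21)) + 456 = (-2 + 21*(169/21)) + 456 = (-2 + 169) + 456 = 167 + 456 = 623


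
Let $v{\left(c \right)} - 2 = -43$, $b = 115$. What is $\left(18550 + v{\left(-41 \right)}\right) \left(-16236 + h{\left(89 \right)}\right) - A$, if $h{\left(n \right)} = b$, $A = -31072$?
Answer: $-298352517$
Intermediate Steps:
$v{\left(c \right)} = -41$ ($v{\left(c \right)} = 2 - 43 = -41$)
$h{\left(n \right)} = 115$
$\left(18550 + v{\left(-41 \right)}\right) \left(-16236 + h{\left(89 \right)}\right) - A = \left(18550 - 41\right) \left(-16236 + 115\right) - -31072 = 18509 \left(-16121\right) + 31072 = -298383589 + 31072 = -298352517$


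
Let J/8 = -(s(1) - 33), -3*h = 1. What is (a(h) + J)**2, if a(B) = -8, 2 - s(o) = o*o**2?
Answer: 61504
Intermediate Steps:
s(o) = 2 - o**3 (s(o) = 2 - o*o**2 = 2 - o**3)
h = -1/3 (h = -1/3*1 = -1/3 ≈ -0.33333)
J = 256 (J = 8*(-((2 - 1*1**3) - 33)) = 8*(-((2 - 1*1) - 33)) = 8*(-((2 - 1) - 33)) = 8*(-(1 - 33)) = 8*(-1*(-32)) = 8*32 = 256)
(a(h) + J)**2 = (-8 + 256)**2 = 248**2 = 61504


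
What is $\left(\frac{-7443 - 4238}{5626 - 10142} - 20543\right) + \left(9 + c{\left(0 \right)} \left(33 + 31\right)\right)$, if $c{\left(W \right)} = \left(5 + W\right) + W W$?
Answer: $- \frac{91274743}{4516} \approx -20211.0$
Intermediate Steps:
$c{\left(W \right)} = 5 + W + W^{2}$ ($c{\left(W \right)} = \left(5 + W\right) + W^{2} = 5 + W + W^{2}$)
$\left(\frac{-7443 - 4238}{5626 - 10142} - 20543\right) + \left(9 + c{\left(0 \right)} \left(33 + 31\right)\right) = \left(\frac{-7443 - 4238}{5626 - 10142} - 20543\right) + \left(9 + \left(5 + 0 + 0^{2}\right) \left(33 + 31\right)\right) = \left(- \frac{11681}{-4516} - 20543\right) + \left(9 + \left(5 + 0 + 0\right) 64\right) = \left(\left(-11681\right) \left(- \frac{1}{4516}\right) - 20543\right) + \left(9 + 5 \cdot 64\right) = \left(\frac{11681}{4516} - 20543\right) + \left(9 + 320\right) = - \frac{92760507}{4516} + 329 = - \frac{91274743}{4516}$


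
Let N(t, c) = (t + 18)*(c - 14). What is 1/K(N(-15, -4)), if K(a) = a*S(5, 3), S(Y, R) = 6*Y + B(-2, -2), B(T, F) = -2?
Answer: -1/1512 ≈ -0.00066138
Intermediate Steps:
N(t, c) = (-14 + c)*(18 + t) (N(t, c) = (18 + t)*(-14 + c) = (-14 + c)*(18 + t))
S(Y, R) = -2 + 6*Y (S(Y, R) = 6*Y - 2 = -2 + 6*Y)
K(a) = 28*a (K(a) = a*(-2 + 6*5) = a*(-2 + 30) = a*28 = 28*a)
1/K(N(-15, -4)) = 1/(28*(-252 - 14*(-15) + 18*(-4) - 4*(-15))) = 1/(28*(-252 + 210 - 72 + 60)) = 1/(28*(-54)) = 1/(-1512) = -1/1512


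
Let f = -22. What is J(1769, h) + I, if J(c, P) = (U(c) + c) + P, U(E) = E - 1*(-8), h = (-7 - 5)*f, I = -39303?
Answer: -35493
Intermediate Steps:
h = 264 (h = (-7 - 5)*(-22) = -12*(-22) = 264)
U(E) = 8 + E (U(E) = E + 8 = 8 + E)
J(c, P) = 8 + P + 2*c (J(c, P) = ((8 + c) + c) + P = (8 + 2*c) + P = 8 + P + 2*c)
J(1769, h) + I = (8 + 264 + 2*1769) - 39303 = (8 + 264 + 3538) - 39303 = 3810 - 39303 = -35493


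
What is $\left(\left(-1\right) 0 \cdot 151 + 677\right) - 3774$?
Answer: $-3097$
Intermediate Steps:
$\left(\left(-1\right) 0 \cdot 151 + 677\right) - 3774 = \left(0 \cdot 151 + 677\right) - 3774 = \left(0 + 677\right) - 3774 = 677 - 3774 = -3097$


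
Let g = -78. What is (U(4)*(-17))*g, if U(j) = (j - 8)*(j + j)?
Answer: -42432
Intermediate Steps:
U(j) = 2*j*(-8 + j) (U(j) = (-8 + j)*(2*j) = 2*j*(-8 + j))
(U(4)*(-17))*g = ((2*4*(-8 + 4))*(-17))*(-78) = ((2*4*(-4))*(-17))*(-78) = -32*(-17)*(-78) = 544*(-78) = -42432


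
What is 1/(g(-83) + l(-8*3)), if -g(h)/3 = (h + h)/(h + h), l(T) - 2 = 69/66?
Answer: 22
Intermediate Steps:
l(T) = 67/22 (l(T) = 2 + 69/66 = 2 + 69*(1/66) = 2 + 23/22 = 67/22)
g(h) = -3 (g(h) = -3*(h + h)/(h + h) = -3*2*h/(2*h) = -3*2*h*1/(2*h) = -3*1 = -3)
1/(g(-83) + l(-8*3)) = 1/(-3 + 67/22) = 1/(1/22) = 22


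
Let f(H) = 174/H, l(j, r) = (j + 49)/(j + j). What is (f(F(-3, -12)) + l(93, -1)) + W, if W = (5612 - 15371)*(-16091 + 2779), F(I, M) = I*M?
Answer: 8054532443/62 ≈ 1.2991e+8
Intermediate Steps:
l(j, r) = (49 + j)/(2*j) (l(j, r) = (49 + j)/((2*j)) = (49 + j)*(1/(2*j)) = (49 + j)/(2*j))
W = 129911808 (W = -9759*(-13312) = 129911808)
(f(F(-3, -12)) + l(93, -1)) + W = (174/((-3*(-12))) + (1/2)*(49 + 93)/93) + 129911808 = (174/36 + (1/2)*(1/93)*142) + 129911808 = (174*(1/36) + 71/93) + 129911808 = (29/6 + 71/93) + 129911808 = 347/62 + 129911808 = 8054532443/62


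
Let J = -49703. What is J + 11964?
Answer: -37739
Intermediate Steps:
J + 11964 = -49703 + 11964 = -37739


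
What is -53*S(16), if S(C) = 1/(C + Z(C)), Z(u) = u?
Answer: -53/32 ≈ -1.6563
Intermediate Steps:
S(C) = 1/(2*C) (S(C) = 1/(C + C) = 1/(2*C))
-53*S(16) = -53/(2*16) = -53*1/32 = -53/32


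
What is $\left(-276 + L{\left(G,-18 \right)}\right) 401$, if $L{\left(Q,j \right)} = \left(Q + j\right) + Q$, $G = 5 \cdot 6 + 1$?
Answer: $-93032$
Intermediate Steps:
$G = 31$ ($G = 30 + 1 = 31$)
$L{\left(Q,j \right)} = j + 2 Q$
$\left(-276 + L{\left(G,-18 \right)}\right) 401 = \left(-276 + \left(-18 + 2 \cdot 31\right)\right) 401 = \left(-276 + \left(-18 + 62\right)\right) 401 = \left(-276 + 44\right) 401 = \left(-232\right) 401 = -93032$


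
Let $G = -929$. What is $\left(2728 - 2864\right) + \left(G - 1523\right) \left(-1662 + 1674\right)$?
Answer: $-29560$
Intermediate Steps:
$\left(2728 - 2864\right) + \left(G - 1523\right) \left(-1662 + 1674\right) = \left(2728 - 2864\right) + \left(-929 - 1523\right) \left(-1662 + 1674\right) = -136 - 29424 = -29560$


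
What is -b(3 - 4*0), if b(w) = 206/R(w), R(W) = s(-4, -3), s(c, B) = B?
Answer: 206/3 ≈ 68.667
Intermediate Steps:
R(W) = -3
b(w) = -206/3 (b(w) = 206/(-3) = 206*(-⅓) = -206/3)
-b(3 - 4*0) = -1*(-206/3) = 206/3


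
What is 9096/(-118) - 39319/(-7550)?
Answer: -32017579/445450 ≈ -71.877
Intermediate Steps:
9096/(-118) - 39319/(-7550) = 9096*(-1/118) - 39319*(-1/7550) = -4548/59 + 39319/7550 = -32017579/445450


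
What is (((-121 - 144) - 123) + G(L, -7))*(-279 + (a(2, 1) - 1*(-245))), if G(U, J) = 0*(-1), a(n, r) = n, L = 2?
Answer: 12416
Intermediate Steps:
G(U, J) = 0
(((-121 - 144) - 123) + G(L, -7))*(-279 + (a(2, 1) - 1*(-245))) = (((-121 - 144) - 123) + 0)*(-279 + (2 - 1*(-245))) = ((-265 - 123) + 0)*(-279 + (2 + 245)) = (-388 + 0)*(-279 + 247) = -388*(-32) = 12416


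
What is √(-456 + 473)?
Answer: √17 ≈ 4.1231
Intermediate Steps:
√(-456 + 473) = √17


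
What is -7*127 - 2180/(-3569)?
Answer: -3170661/3569 ≈ -888.39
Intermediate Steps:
-7*127 - 2180/(-3569) = -889 - 2180*(-1/3569) = -889 + 2180/3569 = -3170661/3569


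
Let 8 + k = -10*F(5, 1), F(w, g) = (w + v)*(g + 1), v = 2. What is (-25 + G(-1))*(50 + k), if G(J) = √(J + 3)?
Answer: 2450 - 98*√2 ≈ 2311.4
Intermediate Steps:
G(J) = √(3 + J)
F(w, g) = (1 + g)*(2 + w) (F(w, g) = (w + 2)*(g + 1) = (2 + w)*(1 + g) = (1 + g)*(2 + w))
k = -148 (k = -8 - 10*(2 + 5 + 2*1 + 1*5) = -8 - 10*(2 + 5 + 2 + 5) = -8 - 10*14 = -8 - 140 = -148)
(-25 + G(-1))*(50 + k) = (-25 + √(3 - 1))*(50 - 148) = (-25 + √2)*(-98) = 2450 - 98*√2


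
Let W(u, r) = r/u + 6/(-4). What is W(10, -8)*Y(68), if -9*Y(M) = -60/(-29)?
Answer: 46/87 ≈ 0.52874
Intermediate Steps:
W(u, r) = -3/2 + r/u (W(u, r) = r/u + 6*(-¼) = r/u - 3/2 = -3/2 + r/u)
Y(M) = -20/87 (Y(M) = -(-20)/(3*(-29)) = -(-20)*(-1)/(3*29) = -⅑*60/29 = -20/87)
W(10, -8)*Y(68) = (-3/2 - 8/10)*(-20/87) = (-3/2 - 8*⅒)*(-20/87) = (-3/2 - ⅘)*(-20/87) = -23/10*(-20/87) = 46/87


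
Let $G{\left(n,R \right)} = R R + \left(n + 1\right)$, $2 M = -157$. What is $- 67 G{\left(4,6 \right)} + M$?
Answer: $- \frac{5651}{2} \approx -2825.5$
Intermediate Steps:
$M = - \frac{157}{2}$ ($M = \frac{1}{2} \left(-157\right) = - \frac{157}{2} \approx -78.5$)
$G{\left(n,R \right)} = 1 + n + R^{2}$ ($G{\left(n,R \right)} = R^{2} + \left(1 + n\right) = 1 + n + R^{2}$)
$- 67 G{\left(4,6 \right)} + M = - 67 \left(1 + 4 + 6^{2}\right) - \frac{157}{2} = - 67 \left(1 + 4 + 36\right) - \frac{157}{2} = \left(-67\right) 41 - \frac{157}{2} = -2747 - \frac{157}{2} = - \frac{5651}{2}$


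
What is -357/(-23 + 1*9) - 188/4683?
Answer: 238457/9366 ≈ 25.460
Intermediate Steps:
-357/(-23 + 1*9) - 188/4683 = -357/(-23 + 9) - 188*1/4683 = -357/(-14) - 188/4683 = -357*(-1/14) - 188/4683 = 51/2 - 188/4683 = 238457/9366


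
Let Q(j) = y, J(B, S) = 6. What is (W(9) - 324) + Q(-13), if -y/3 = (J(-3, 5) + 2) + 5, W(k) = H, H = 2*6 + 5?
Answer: -346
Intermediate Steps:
H = 17 (H = 12 + 5 = 17)
W(k) = 17
y = -39 (y = -3*((6 + 2) + 5) = -3*(8 + 5) = -3*13 = -39)
Q(j) = -39
(W(9) - 324) + Q(-13) = (17 - 324) - 39 = -307 - 39 = -346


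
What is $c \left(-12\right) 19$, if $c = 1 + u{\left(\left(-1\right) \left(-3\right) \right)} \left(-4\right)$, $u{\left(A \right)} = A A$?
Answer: $7980$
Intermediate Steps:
$u{\left(A \right)} = A^{2}$
$c = -35$ ($c = 1 + \left(\left(-1\right) \left(-3\right)\right)^{2} \left(-4\right) = 1 + 3^{2} \left(-4\right) = 1 + 9 \left(-4\right) = 1 - 36 = -35$)
$c \left(-12\right) 19 = \left(-35\right) \left(-12\right) 19 = 420 \cdot 19 = 7980$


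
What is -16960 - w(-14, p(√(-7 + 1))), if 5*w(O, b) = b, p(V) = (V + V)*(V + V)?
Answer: -84776/5 ≈ -16955.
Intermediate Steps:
p(V) = 4*V² (p(V) = (2*V)*(2*V) = 4*V²)
w(O, b) = b/5
-16960 - w(-14, p(√(-7 + 1))) = -16960 - 4*(√(-7 + 1))²/5 = -16960 - 4*(√(-6))²/5 = -16960 - 4*(I*√6)²/5 = -16960 - 4*(-6)/5 = -16960 - (-24)/5 = -16960 - 1*(-24/5) = -16960 + 24/5 = -84776/5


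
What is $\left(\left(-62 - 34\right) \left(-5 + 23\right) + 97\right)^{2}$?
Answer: $2660161$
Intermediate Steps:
$\left(\left(-62 - 34\right) \left(-5 + 23\right) + 97\right)^{2} = \left(\left(-96\right) 18 + 97\right)^{2} = \left(-1728 + 97\right)^{2} = \left(-1631\right)^{2} = 2660161$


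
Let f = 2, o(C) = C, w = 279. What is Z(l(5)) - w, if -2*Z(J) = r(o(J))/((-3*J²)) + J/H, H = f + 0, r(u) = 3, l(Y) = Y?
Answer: -28023/100 ≈ -280.23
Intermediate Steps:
H = 2 (H = 2 + 0 = 2)
Z(J) = 1/(2*J²) - J/4 (Z(J) = -(3/((-3*J²)) + J/2)/2 = -(3*(-1/(3*J²)) + J*(½))/2 = -(-1/J² + J/2)/2 = -(J/2 - 1/J²)/2 = 1/(2*J²) - J/4)
Z(l(5)) - w = (¼)*(2 - 1*5³)/5² - 1*279 = (¼)*(1/25)*(2 - 1*125) - 279 = (¼)*(1/25)*(2 - 125) - 279 = (¼)*(1/25)*(-123) - 279 = -123/100 - 279 = -28023/100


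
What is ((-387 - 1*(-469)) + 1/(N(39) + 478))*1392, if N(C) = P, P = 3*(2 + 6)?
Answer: 28650840/251 ≈ 1.1415e+5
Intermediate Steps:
P = 24 (P = 3*8 = 24)
N(C) = 24
((-387 - 1*(-469)) + 1/(N(39) + 478))*1392 = ((-387 - 1*(-469)) + 1/(24 + 478))*1392 = ((-387 + 469) + 1/502)*1392 = (82 + 1/502)*1392 = (41165/502)*1392 = 28650840/251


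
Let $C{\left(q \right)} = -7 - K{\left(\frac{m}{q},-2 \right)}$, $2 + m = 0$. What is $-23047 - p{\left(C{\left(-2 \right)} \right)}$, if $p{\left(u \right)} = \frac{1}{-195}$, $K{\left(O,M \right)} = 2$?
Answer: $- \frac{4494164}{195} \approx -23047.0$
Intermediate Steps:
$m = -2$ ($m = -2 + 0 = -2$)
$C{\left(q \right)} = -9$ ($C{\left(q \right)} = -7 - 2 = -9$)
$p{\left(u \right)} = - \frac{1}{195}$
$-23047 - p{\left(C{\left(-2 \right)} \right)} = -23047 - - \frac{1}{195} = -23047 + \frac{1}{195} = - \frac{4494164}{195}$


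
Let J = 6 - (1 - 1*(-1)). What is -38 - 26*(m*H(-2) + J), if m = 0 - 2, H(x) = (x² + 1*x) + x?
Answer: -142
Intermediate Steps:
H(x) = x² + 2*x (H(x) = (x² + x) + x = (x + x²) + x = x² + 2*x)
m = -2
J = 4 (J = 6 - (1 + 1) = 6 - 1*2 = 6 - 2 = 4)
-38 - 26*(m*H(-2) + J) = -38 - 26*(-(-4)*(2 - 2) + 4) = -38 - 26*(-(-4)*0 + 4) = -38 - 26*(-2*0 + 4) = -38 - 26*(0 + 4) = -38 - 26*4 = -38 - 104 = -142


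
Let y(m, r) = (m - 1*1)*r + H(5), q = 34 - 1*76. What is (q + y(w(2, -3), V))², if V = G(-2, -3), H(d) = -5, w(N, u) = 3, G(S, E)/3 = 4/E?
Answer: 3025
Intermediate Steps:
G(S, E) = 12/E (G(S, E) = 3*(4/E) = 12/E)
V = -4 (V = 12/(-3) = 12*(-⅓) = -4)
q = -42 (q = 34 - 76 = -42)
y(m, r) = -5 + r*(-1 + m) (y(m, r) = (m - 1*1)*r - 5 = (m - 1)*r - 5 = (-1 + m)*r - 5 = r*(-1 + m) - 5 = -5 + r*(-1 + m))
(q + y(w(2, -3), V))² = (-42 + (-5 - 1*(-4) + 3*(-4)))² = (-42 + (-5 + 4 - 12))² = (-42 - 13)² = (-55)² = 3025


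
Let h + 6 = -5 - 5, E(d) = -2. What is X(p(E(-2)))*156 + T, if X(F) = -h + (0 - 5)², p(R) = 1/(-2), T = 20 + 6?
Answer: 6422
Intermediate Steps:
T = 26
h = -16 (h = -6 + (-5 - 5) = -6 - 10 = -16)
p(R) = -½
X(F) = 41 (X(F) = -1*(-16) + (0 - 5)² = 16 + (-5)² = 16 + 25 = 41)
X(p(E(-2)))*156 + T = 41*156 + 26 = 6396 + 26 = 6422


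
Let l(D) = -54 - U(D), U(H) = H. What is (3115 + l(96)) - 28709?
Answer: -25744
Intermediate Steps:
l(D) = -54 - D
(3115 + l(96)) - 28709 = (3115 + (-54 - 1*96)) - 28709 = (3115 + (-54 - 96)) - 28709 = (3115 - 150) - 28709 = 2965 - 28709 = -25744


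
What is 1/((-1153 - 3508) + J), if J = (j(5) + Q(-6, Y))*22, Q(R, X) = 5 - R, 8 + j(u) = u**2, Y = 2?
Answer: -1/4045 ≈ -0.00024722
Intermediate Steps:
j(u) = -8 + u**2
J = 616 (J = ((-8 + 5**2) + (5 - 1*(-6)))*22 = ((-8 + 25) + (5 + 6))*22 = (17 + 11)*22 = 28*22 = 616)
1/((-1153 - 3508) + J) = 1/((-1153 - 3508) + 616) = 1/(-4661 + 616) = 1/(-4045) = -1/4045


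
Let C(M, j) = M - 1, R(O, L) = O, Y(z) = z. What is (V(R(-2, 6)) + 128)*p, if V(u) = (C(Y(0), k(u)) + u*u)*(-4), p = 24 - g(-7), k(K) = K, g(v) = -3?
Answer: 3132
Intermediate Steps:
p = 27 (p = 24 - 1*(-3) = 24 + 3 = 27)
C(M, j) = -1 + M
V(u) = 4 - 4*u**2 (V(u) = ((-1 + 0) + u*u)*(-4) = (-1 + u**2)*(-4) = 4 - 4*u**2)
(V(R(-2, 6)) + 128)*p = ((4 - 4*(-2)**2) + 128)*27 = ((4 - 4*4) + 128)*27 = ((4 - 16) + 128)*27 = (-12 + 128)*27 = 116*27 = 3132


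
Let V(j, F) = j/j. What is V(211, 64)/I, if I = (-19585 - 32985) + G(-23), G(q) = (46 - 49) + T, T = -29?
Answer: -1/52602 ≈ -1.9011e-5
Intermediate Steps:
V(j, F) = 1
G(q) = -32 (G(q) = (46 - 49) - 29 = -3 - 29 = -32)
I = -52602 (I = (-19585 - 32985) - 32 = -52570 - 32 = -52602)
V(211, 64)/I = 1/(-52602) = 1*(-1/52602) = -1/52602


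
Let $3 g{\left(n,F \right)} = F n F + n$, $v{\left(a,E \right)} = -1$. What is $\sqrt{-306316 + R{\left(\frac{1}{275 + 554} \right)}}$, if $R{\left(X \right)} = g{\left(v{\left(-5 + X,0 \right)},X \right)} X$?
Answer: $\frac{i \sqrt{1302057952446523218}}{2061723} \approx 553.46 i$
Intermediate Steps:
$g{\left(n,F \right)} = \frac{n}{3} + \frac{n F^{2}}{3}$ ($g{\left(n,F \right)} = \frac{F n F + n}{3} = \frac{n F^{2} + n}{3} = \frac{n + n F^{2}}{3} = \frac{n}{3} + \frac{n F^{2}}{3}$)
$R{\left(X \right)} = X \left(- \frac{1}{3} - \frac{X^{2}}{3}\right)$ ($R{\left(X \right)} = \frac{1}{3} \left(-1\right) \left(1 + X^{2}\right) X = \left(- \frac{1}{3} - \frac{X^{2}}{3}\right) X = X \left(- \frac{1}{3} - \frac{X^{2}}{3}\right)$)
$\sqrt{-306316 + R{\left(\frac{1}{275 + 554} \right)}} = \sqrt{-306316 - \frac{1 + \left(\frac{1}{275 + 554}\right)^{2}}{3 \left(275 + 554\right)}} = \sqrt{-306316 - \frac{1 + \left(\frac{1}{829}\right)^{2}}{3 \cdot 829}} = \sqrt{-306316 - \frac{1 + \left(\frac{1}{829}\right)^{2}}{2487}} = \sqrt{-306316 - \frac{1 + \frac{1}{687241}}{2487}} = \sqrt{-306316 - \frac{1}{2487} \cdot \frac{687242}{687241}} = \sqrt{-306316 - \frac{687242}{1709168367}} = \sqrt{- \frac{523545618193214}{1709168367}} = \frac{i \sqrt{1302057952446523218}}{2061723}$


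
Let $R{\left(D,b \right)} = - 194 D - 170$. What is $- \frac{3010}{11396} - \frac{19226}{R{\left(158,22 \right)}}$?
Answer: $\frac{410147}{1140414} \approx 0.35965$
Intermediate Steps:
$R{\left(D,b \right)} = -170 - 194 D$
$- \frac{3010}{11396} - \frac{19226}{R{\left(158,22 \right)}} = - \frac{3010}{11396} - \frac{19226}{-170 - 30652} = \left(-3010\right) \frac{1}{11396} - \frac{19226}{-170 - 30652} = - \frac{215}{814} - \frac{19226}{-30822} = - \frac{215}{814} - - \frac{9613}{15411} = - \frac{215}{814} + \frac{9613}{15411} = \frac{410147}{1140414}$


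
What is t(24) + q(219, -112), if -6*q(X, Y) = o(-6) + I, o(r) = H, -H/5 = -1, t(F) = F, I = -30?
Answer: 169/6 ≈ 28.167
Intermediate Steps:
H = 5 (H = -5*(-1) = 5)
o(r) = 5
q(X, Y) = 25/6 (q(X, Y) = -(5 - 30)/6 = -⅙*(-25) = 25/6)
t(24) + q(219, -112) = 24 + 25/6 = 169/6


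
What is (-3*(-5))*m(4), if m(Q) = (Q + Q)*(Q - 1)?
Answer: 360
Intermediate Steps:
m(Q) = 2*Q*(-1 + Q) (m(Q) = (2*Q)*(-1 + Q) = 2*Q*(-1 + Q))
(-3*(-5))*m(4) = (-3*(-5))*(2*4*(-1 + 4)) = 15*(2*4*3) = 15*24 = 360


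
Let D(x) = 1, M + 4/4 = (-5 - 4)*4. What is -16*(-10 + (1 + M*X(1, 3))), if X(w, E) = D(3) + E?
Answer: 2512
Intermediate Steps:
M = -37 (M = -1 + (-5 - 4)*4 = -1 - 9*4 = -1 - 36 = -37)
X(w, E) = 1 + E
-16*(-10 + (1 + M*X(1, 3))) = -16*(-10 + (1 - 37*(1 + 3))) = -16*(-10 + (1 - 37*4)) = -16*(-10 + (1 - 148)) = -16*(-10 - 147) = -16*(-157) = 2512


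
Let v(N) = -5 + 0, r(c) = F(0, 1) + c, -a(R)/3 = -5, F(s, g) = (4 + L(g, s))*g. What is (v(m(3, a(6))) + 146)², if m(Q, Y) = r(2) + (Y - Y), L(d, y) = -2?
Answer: 19881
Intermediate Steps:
F(s, g) = 2*g (F(s, g) = (4 - 2)*g = 2*g)
a(R) = 15 (a(R) = -3*(-5) = 15)
r(c) = 2 + c (r(c) = 2*1 + c = 2 + c)
m(Q, Y) = 4 (m(Q, Y) = (2 + 2) + (Y - Y) = 4 + 0 = 4)
v(N) = -5
(v(m(3, a(6))) + 146)² = (-5 + 146)² = 141² = 19881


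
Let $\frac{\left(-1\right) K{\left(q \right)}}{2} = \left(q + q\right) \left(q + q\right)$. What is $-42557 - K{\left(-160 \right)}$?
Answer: $162243$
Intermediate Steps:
$K{\left(q \right)} = - 8 q^{2}$ ($K{\left(q \right)} = - 2 \left(q + q\right) \left(q + q\right) = - 2 \cdot 2 q 2 q = - 2 \cdot 4 q^{2} = - 8 q^{2}$)
$-42557 - K{\left(-160 \right)} = -42557 - - 8 \left(-160\right)^{2} = -42557 - \left(-8\right) 25600 = -42557 - -204800 = -42557 + 204800 = 162243$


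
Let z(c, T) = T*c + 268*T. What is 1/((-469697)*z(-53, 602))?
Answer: -1/60792882710 ≈ -1.6449e-11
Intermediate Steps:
z(c, T) = 268*T + T*c
1/((-469697)*z(-53, 602)) = 1/((-469697)*((602*(268 - 53)))) = -1/(469697*(602*215)) = -1/469697/129430 = -1/469697*1/129430 = -1/60792882710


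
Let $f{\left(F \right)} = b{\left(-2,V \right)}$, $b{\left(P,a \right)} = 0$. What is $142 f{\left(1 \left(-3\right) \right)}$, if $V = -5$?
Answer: $0$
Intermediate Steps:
$f{\left(F \right)} = 0$
$142 f{\left(1 \left(-3\right) \right)} = 142 \cdot 0 = 0$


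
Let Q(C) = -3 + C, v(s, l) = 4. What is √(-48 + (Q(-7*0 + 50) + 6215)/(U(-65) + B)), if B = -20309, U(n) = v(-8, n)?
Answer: I*√20725510/655 ≈ 6.9504*I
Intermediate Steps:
U(n) = 4
√(-48 + (Q(-7*0 + 50) + 6215)/(U(-65) + B)) = √(-48 + ((-3 + (-7*0 + 50)) + 6215)/(4 - 20309)) = √(-48 + ((-3 + (0 + 50)) + 6215)/(-20305)) = √(-48 + ((-3 + 50) + 6215)*(-1/20305)) = √(-48 + (47 + 6215)*(-1/20305)) = √(-48 + 6262*(-1/20305)) = √(-48 - 202/655) = √(-31642/655) = I*√20725510/655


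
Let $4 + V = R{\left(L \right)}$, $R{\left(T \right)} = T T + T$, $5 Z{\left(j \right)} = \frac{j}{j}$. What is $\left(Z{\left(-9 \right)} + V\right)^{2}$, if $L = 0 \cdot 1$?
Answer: $\frac{361}{25} \approx 14.44$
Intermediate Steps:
$Z{\left(j \right)} = \frac{1}{5}$ ($Z{\left(j \right)} = \frac{j \frac{1}{j}}{5} = \frac{1}{5} \cdot 1 = \frac{1}{5}$)
$L = 0$
$R{\left(T \right)} = T + T^{2}$ ($R{\left(T \right)} = T^{2} + T = T + T^{2}$)
$V = -4$ ($V = -4 + 0 \left(1 + 0\right) = -4 + 0 \cdot 1 = -4 + 0 = -4$)
$\left(Z{\left(-9 \right)} + V\right)^{2} = \left(\frac{1}{5} - 4\right)^{2} = \left(- \frac{19}{5}\right)^{2} = \frac{361}{25}$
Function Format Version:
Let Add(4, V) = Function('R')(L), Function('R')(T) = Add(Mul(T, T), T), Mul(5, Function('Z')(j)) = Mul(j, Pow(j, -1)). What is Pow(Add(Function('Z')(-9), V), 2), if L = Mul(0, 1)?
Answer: Rational(361, 25) ≈ 14.440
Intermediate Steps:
Function('Z')(j) = Rational(1, 5) (Function('Z')(j) = Mul(Rational(1, 5), Mul(j, Pow(j, -1))) = Mul(Rational(1, 5), 1) = Rational(1, 5))
L = 0
Function('R')(T) = Add(T, Pow(T, 2)) (Function('R')(T) = Add(Pow(T, 2), T) = Add(T, Pow(T, 2)))
V = -4 (V = Add(-4, Mul(0, Add(1, 0))) = Add(-4, Mul(0, 1)) = Add(-4, 0) = -4)
Pow(Add(Function('Z')(-9), V), 2) = Pow(Add(Rational(1, 5), -4), 2) = Pow(Rational(-19, 5), 2) = Rational(361, 25)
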